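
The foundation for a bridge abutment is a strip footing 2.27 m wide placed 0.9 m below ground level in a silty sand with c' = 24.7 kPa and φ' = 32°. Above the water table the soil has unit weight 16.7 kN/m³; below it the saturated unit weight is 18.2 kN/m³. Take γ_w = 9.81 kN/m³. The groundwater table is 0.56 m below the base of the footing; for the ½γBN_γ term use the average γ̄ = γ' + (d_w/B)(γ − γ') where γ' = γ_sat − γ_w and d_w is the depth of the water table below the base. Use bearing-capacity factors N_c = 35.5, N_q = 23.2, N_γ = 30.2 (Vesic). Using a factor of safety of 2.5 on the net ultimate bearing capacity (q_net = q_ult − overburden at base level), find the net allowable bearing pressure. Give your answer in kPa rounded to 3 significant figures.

q_all(net) ≈ 627 kPa

Overburden at base level: q = 16.7 × 0.9 = 15.03 kPa.
The water table is 0.56 m below the base (< B = 2.27 m), so the ½γBN_γ term uses γ̄ = γ' + (d_w/B)(γ − γ') = 8.39 + (0.56/2.27)(16.7 − 8.39) = 10.44 kN/m³.
Cohesion term c·N_c = 24.7 × 35.5 = 876.85 kPa; surcharge term q·N_q = 15.03 × 23.2 = 348.7 kPa; self-weight term 0.5·γ·B·N_γ = 0.5 × 10.44 × 2.27 × 30.2 = 357.85 kPa.
q_ult = 876.85 + 348.7 + 357.85 = 1583.4 kPa.
q_net = 1583.4 − 15.03 = 1568.4 kPa.
q_all(net) = 1568.4 / 2.5 = 627.35 kPa.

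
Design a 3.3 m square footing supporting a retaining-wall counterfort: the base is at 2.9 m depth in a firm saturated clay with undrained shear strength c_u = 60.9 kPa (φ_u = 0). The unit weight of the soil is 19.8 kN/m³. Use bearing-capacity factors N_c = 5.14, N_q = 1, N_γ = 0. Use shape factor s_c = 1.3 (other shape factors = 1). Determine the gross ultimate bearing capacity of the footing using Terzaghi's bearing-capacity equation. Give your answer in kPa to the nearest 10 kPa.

q_ult ≈ 460 kPa

Effective surcharge at the founding depth q = γ·D_f = 19.8 × 2.9 = 57.42 kPa.
q_ult = c·N_c·s_c + q·N_q
     = 60.9 × 5.14 × 1.3 + 57.42 × 1
     = 406.93 + 57.42 = 464.35 kPa.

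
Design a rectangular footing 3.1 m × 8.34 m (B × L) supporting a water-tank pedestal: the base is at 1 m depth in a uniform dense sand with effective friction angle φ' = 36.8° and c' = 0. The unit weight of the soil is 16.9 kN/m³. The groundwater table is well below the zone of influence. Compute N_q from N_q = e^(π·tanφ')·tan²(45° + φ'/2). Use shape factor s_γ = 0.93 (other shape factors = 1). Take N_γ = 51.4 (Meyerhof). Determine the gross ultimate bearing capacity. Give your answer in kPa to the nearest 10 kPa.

q_ult ≈ 1960 kPa

tan36.8° = 0.7481, so N_q = e^(π×0.7481)·tan²(63.4°) = 10.488 × 3.988 = 41.82.
Effective surcharge at the founding depth q = γ·D_f = 16.9 × 1 = 16.9 kPa.
q_ult = q·N_q + 0.5·γ·B·N_γ·s_γ
     = 16.9 × 41.823 + 0.5 × 16.9 × 3.1 × 51.4 × 0.93
     = 706.82 + 1252.2 = 1959 kPa.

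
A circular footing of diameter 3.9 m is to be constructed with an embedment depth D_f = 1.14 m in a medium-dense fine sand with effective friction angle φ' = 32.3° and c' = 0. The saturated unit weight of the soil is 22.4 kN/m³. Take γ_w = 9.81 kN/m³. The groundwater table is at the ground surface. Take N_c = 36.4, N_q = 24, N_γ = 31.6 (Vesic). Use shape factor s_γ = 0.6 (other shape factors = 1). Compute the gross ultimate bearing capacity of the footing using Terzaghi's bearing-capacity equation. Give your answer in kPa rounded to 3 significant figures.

q_ult ≈ 810 kPa

With the water table at the surface the whole profile is submerged: γ' = 22.4 − 9.81 = 12.59 kN/m³, so q = γ'·D_f = 14.353 kPa; the same γ' applies in the ½γBN_γ term.
q_ult = q·N_q + 0.5·γ·B·N_γ·s_γ
     = 14.353 × 24 + 0.5 × 12.59 × 3.9 × 31.6 × 0.6
     = 344.46 + 465.48 = 809.94 kPa.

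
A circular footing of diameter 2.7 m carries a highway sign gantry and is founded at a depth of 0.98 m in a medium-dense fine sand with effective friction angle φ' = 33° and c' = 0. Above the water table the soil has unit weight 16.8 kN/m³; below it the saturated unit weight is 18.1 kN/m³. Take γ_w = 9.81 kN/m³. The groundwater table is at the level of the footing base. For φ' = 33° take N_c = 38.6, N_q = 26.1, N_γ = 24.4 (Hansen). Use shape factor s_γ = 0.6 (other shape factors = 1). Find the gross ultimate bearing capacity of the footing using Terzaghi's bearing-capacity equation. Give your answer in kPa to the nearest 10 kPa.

q_ult ≈ 590 kPa

Effective surcharge at the founding depth q = γ·D_f = 16.8 × 0.98 = 16.464 kPa.
The water table coincides with the base, so in the self-weight term γ → γ' = 8.29 kN/m³.
q_ult = q·N_q + 0.5·γ·B·N_γ·s_γ
     = 16.464 × 26.1 + 0.5 × 8.29 × 2.7 × 24.4 × 0.6
     = 429.71 + 163.84 = 593.55 kPa.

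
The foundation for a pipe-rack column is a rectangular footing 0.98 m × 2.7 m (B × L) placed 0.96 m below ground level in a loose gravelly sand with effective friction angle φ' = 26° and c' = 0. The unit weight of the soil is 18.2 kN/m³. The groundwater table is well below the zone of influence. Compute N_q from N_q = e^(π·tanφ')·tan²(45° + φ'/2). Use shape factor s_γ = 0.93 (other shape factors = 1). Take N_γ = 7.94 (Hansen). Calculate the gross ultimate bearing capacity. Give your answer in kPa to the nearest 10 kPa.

tan26° = 0.4877, so N_q = e^(π×0.4877)·tan²(58°) = 4.629 × 2.561 = 11.85.
Effective surcharge at the founding depth q = γ·D_f = 18.2 × 0.96 = 17.472 kPa.
q_ult = q·N_q + 0.5·γ·B·N_γ·s_γ
     = 17.472 × 11.854 + 0.5 × 18.2 × 0.98 × 7.94 × 0.93
     = 207.12 + 65.852 = 272.97 kPa.

q_ult ≈ 270 kPa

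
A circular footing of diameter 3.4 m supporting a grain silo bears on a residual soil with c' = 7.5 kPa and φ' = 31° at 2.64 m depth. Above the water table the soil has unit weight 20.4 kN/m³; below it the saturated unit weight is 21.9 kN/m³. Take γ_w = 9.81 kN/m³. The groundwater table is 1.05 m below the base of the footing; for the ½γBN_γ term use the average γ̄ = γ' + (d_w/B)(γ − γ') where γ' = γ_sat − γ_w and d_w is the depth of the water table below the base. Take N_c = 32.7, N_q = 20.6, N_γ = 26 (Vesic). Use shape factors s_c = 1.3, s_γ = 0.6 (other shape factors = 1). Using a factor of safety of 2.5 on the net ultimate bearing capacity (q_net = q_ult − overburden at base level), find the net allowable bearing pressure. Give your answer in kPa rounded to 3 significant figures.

q_all(net) ≈ 705 kPa

Effective surcharge at the founding depth q = γ·D_f = 20.4 × 2.64 = 53.856 kPa.
With d_w = 1.05 m < B, γ̄ = 12.09 + (1.05/3.4) × (20.4 − 12.09) = 14.656 kN/m³.
q_ult = c·N_c·s_c + q·N_q + 0.5·γ·B·N_γ·s_γ
     = 7.5 × 32.7 × 1.3 + 53.856 × 20.6 + 0.5 × 14.656 × 3.4 × 26 × 0.6
     = 318.83 + 1109.4 + 388.69 = 1816.9 kPa.
q_net = 1816.9 − 53.856 = 1763.1 kPa.
q_all(net) = 1763.1 / 2.5 = 705.24 kPa.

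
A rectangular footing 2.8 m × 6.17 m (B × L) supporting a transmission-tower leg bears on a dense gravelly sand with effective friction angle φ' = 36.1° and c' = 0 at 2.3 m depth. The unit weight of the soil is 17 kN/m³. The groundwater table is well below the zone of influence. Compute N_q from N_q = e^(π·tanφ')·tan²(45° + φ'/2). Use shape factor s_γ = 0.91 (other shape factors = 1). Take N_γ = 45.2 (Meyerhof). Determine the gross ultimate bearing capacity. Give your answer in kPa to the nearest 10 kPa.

tan36.1° = 0.7292, so N_q = e^(π×0.7292)·tan²(63.05°) = 9.884 × 3.869 = 38.24.
Effective surcharge at the founding depth q = γ·D_f = 17 × 2.3 = 39.1 kPa.
q_ult = q·N_q + 0.5·γ·B·N_γ·s_γ
     = 39.1 × 38.235 + 0.5 × 17 × 2.8 × 45.2 × 0.91
     = 1495 + 978.94 = 2473.9 kPa.

q_ult ≈ 2470 kPa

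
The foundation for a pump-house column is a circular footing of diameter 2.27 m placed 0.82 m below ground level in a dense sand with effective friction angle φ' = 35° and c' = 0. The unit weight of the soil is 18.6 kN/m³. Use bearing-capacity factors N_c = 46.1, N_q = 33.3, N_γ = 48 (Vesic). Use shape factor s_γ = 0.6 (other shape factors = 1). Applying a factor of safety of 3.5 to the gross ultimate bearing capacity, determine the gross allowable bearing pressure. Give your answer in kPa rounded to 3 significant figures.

q_all ≈ 319 kPa

Effective surcharge at the founding depth q = γ·D_f = 18.6 × 0.82 = 15.252 kPa.
q_ult = q·N_q + 0.5·γ·B·N_γ·s_γ
     = 15.252 × 33.3 + 0.5 × 18.6 × 2.27 × 48 × 0.6
     = 507.89 + 608 = 1115.9 kPa.
q_all = q_ult / FS = 1115.9 / 3.5 = 318.83 kPa.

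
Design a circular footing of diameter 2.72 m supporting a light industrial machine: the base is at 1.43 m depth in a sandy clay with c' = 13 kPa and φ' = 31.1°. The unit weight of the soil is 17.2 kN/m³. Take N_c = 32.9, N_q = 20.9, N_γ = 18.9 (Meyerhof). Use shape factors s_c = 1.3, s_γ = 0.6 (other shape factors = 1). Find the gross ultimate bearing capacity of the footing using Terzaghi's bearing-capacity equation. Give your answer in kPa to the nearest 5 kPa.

q_ult ≈ 1335 kPa

Effective surcharge at the founding depth q = γ·D_f = 17.2 × 1.43 = 24.596 kPa.
q_ult = c·N_c·s_c + q·N_q + 0.5·γ·B·N_γ·s_γ
     = 13 × 32.9 × 1.3 + 24.596 × 20.9 + 0.5 × 17.2 × 2.72 × 18.9 × 0.6
     = 556.01 + 514.06 + 265.27 = 1335.3 kPa.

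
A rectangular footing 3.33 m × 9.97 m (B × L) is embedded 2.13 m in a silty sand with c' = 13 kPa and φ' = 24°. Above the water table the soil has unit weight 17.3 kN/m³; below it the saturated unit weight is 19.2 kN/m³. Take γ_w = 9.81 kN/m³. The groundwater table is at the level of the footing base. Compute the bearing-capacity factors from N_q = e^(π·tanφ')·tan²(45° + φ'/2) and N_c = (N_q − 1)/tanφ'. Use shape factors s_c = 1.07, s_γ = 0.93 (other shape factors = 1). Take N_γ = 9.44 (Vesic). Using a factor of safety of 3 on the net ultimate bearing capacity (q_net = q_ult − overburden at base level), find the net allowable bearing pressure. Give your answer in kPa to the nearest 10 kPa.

N_q = e^(π·tan24°)·tan²(57°) = 9.6; N_c = (N_q − 1)/tanφ' = 19.32.
Effective surcharge at the founding depth q = γ·D_f = 17.3 × 2.13 = 36.849 kPa.
The water table coincides with the base, so in the self-weight term γ → γ' = 9.39 kN/m³.
q_ult = c·N_c·s_c + q·N_q + 0.5·γ·B·N_γ·s_γ
     = 13 × 19.324 × 1.07 + 36.849 × 9.6034 + 0.5 × 9.39 × 3.33 × 9.44 × 0.93
     = 268.79 + 353.88 + 137.26 = 759.92 kPa.
q_net = 759.92 − 36.849 = 723.07 kPa.
q_all(net) = 723.07 / 3 = 241.02 kPa.

q_all(net) ≈ 240 kPa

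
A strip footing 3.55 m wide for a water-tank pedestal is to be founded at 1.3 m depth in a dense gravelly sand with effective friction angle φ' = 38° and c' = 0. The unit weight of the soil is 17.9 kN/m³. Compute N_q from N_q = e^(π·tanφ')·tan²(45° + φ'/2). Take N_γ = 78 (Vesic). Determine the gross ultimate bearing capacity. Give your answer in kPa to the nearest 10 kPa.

q_ult ≈ 3620 kPa

tan38° = 0.7813, so N_q = e^(π×0.7813)·tan²(64°) = 11.64 × 4.204 = 48.93.
q = γ·D_f = 17.9 × 1.3 = 23.27 kPa.
q·N_q = 23.27 × 48.933 = 1138.7 kPa
0.5·γ·B·N_γ = 0.5 × 17.9 × 3.55 × 78 = 2478.3 kPa
q_ult = 1138.7 + 2478.3 = 3616.9 kPa.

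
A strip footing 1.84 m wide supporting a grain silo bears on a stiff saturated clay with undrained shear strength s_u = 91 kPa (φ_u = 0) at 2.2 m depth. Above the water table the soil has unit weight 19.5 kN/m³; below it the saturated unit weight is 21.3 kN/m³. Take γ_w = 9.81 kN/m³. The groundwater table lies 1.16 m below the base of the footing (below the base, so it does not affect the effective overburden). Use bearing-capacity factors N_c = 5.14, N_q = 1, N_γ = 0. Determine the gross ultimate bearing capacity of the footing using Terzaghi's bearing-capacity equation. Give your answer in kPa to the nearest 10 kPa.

q_ult ≈ 510 kPa

q = γ·D_f = 19.5 × 2.2 = 42.9 kPa.
c·N_c = 91 × 5.14 = 467.74 kPa
q·N_q = 42.9 × 1 = 42.9 kPa
q_ult = 467.74 + 42.9 = 510.64 kPa.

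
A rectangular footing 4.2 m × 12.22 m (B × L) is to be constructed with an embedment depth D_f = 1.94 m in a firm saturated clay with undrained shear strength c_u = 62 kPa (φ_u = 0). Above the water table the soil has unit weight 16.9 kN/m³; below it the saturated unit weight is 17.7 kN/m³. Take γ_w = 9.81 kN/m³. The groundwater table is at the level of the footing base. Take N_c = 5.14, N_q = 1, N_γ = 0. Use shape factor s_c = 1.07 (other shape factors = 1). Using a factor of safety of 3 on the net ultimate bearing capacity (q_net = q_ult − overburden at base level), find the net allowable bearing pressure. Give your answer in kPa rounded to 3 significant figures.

Overburden at base level: q = 16.9 × 1.94 = 32.786 kPa.
Cohesion term c·N_c·s_c = 62 × 5.14 × 1.07 = 340.99 kPa; surcharge term q·N_q = 32.786 × 1 = 32.786 kPa.
q_ult = 340.99 + 32.786 = 373.77 kPa.
q_net = 373.77 − 32.786 = 340.99 kPa.
q_all(net) = 340.99 / 3 = 113.66 kPa.

q_all(net) ≈ 114 kPa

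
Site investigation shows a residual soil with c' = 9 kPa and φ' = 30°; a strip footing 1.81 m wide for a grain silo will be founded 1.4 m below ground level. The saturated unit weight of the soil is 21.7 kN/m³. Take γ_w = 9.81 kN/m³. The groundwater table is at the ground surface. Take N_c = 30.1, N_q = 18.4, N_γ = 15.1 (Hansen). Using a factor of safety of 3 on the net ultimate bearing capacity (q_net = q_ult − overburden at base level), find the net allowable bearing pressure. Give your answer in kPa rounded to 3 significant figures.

Water table at ground surface, so effective unit weight γ' = 21.7 − 9.81 = 11.89 kN/m³ is used throughout; overburden q = 11.89 × 1.4 = 16.646 kPa; the same γ' applies in the ½γBN_γ term.
Cohesion term c·N_c = 9 × 30.1 = 270.9 kPa; surcharge term q·N_q = 16.646 × 18.4 = 306.29 kPa; self-weight term 0.5·γ·B·N_γ = 0.5 × 11.89 × 1.81 × 15.1 = 162.48 kPa.
q_ult = 270.9 + 306.29 + 162.48 = 739.67 kPa.
q_net = 739.67 − 16.646 = 723.02 kPa.
q_all(net) = 723.02 / 3 = 241.01 kPa.

q_all(net) ≈ 241 kPa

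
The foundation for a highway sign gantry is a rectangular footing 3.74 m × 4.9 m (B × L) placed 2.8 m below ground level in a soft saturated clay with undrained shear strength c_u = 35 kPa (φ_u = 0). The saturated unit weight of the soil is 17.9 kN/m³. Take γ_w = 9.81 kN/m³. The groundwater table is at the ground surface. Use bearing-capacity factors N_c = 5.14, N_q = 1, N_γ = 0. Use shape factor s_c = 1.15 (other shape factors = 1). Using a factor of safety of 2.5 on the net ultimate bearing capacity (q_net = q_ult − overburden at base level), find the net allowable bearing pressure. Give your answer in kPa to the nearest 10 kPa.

q_all(net) ≈ 80 kPa

Water table at ground surface, so effective unit weight γ' = 17.9 − 9.81 = 8.09 kN/m³ is used throughout; overburden q = 8.09 × 2.8 = 22.652 kPa.
Cohesion term c·N_c·s_c = 35 × 5.14 × 1.15 = 206.88 kPa; surcharge term q·N_q = 22.652 × 1 = 22.652 kPa.
q_ult = 206.88 + 22.652 = 229.54 kPa.
q_net = 229.54 − 22.652 = 206.88 kPa.
q_all(net) = 206.88 / 2.5 = 82.754 kPa.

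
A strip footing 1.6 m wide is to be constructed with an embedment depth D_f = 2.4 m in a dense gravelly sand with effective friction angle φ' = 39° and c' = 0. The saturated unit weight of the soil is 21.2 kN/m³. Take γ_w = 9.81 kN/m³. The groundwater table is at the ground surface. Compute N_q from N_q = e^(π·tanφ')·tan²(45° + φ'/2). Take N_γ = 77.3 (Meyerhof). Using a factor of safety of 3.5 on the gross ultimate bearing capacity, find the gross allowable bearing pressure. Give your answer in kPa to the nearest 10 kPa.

N_q = e^(π·tan39°)·tan²(64.5°) = 55.96.
With the water table at the surface the whole profile is submerged: γ' = 21.2 − 9.81 = 11.39 kN/m³, so q = γ'·D_f = 27.336 kPa; the same γ' applies in the ½γBN_γ term.
q_ult = q·N_q + 0.5·γ·B·N_γ
     = 27.336 × 55.957 + 0.5 × 11.39 × 1.6 × 77.3
     = 1529.7 + 704.36 = 2234 kPa.
q_all = 2234 / 3.5 = 638.29 kPa.

q_all ≈ 640 kPa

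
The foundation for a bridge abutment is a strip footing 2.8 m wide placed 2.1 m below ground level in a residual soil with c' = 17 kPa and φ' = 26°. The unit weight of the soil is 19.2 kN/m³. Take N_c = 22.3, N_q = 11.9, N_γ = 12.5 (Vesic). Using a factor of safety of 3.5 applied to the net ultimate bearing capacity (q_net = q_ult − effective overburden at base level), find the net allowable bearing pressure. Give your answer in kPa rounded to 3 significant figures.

q = γ·D_f = 19.2 × 2.1 = 40.32 kPa.
c·N_c = 17 × 22.3 = 379.1 kPa
q·N_q = 40.32 × 11.9 = 479.81 kPa
0.5·γ·B·N_γ = 0.5 × 19.2 × 2.8 × 12.5 = 336 kPa
q_ult = 379.1 + 479.81 + 336 = 1194.9 kPa.
Net ultimate: q_net = 1194.9 − 40.32 = 1154.6 kPa.
q_all(net) = 1154.6 / 3.5 = 329.88 kPa.

q_all(net) ≈ 330 kPa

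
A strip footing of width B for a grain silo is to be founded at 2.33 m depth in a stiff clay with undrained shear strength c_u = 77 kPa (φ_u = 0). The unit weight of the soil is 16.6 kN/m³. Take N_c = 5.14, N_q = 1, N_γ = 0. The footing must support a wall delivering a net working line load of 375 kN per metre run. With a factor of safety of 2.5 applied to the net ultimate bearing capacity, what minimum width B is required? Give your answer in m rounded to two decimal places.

Overburden at base level: q = 16.6 × 2.33 = 38.678 kPa.
Cohesion term c·N_c = 77 × 5.14 = 395.78 kPa; surcharge term q·N_q = 38.678 × 1 = 38.678 kPa.
q_ult = 395.78 + 38.678 = 434.46 kPa.
For φ = 0 the ½γBN_γ term vanishes, so q_ult is independent of B. q_net = 434.46 − 38.678 = 395.78 kPa; q_all(net) = 395.78/2.5 = 158.31 kPa.
Required width B = w / q_all(net) = 375 / 158.31 = 2.369 m.

B = 2.37 m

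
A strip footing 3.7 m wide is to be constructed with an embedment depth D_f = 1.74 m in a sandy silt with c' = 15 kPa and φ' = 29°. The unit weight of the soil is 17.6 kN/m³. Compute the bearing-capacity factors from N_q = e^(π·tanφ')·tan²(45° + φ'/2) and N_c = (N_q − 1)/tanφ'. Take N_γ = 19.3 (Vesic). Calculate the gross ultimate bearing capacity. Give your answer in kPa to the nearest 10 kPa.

tan29° = 0.5543, so N_q = e^(π×0.5543)·tan²(59.5°) = 5.705 × 2.882 = 16.44.
N_c = (16.44 − 1)/tan29° = 27.86.
Overburden at base level: q = 17.6 × 1.74 = 30.624 kPa.
Cohesion term c·N_c = 15 × 27.86 = 417.91 kPa; surcharge term q·N_q = 30.624 × 16.443 = 503.56 kPa; self-weight term 0.5·γ·B·N_γ = 0.5 × 17.6 × 3.7 × 19.3 = 628.41 kPa.
q_ult = 417.91 + 503.56 + 628.41 = 1549.9 kPa.

q_ult ≈ 1550 kPa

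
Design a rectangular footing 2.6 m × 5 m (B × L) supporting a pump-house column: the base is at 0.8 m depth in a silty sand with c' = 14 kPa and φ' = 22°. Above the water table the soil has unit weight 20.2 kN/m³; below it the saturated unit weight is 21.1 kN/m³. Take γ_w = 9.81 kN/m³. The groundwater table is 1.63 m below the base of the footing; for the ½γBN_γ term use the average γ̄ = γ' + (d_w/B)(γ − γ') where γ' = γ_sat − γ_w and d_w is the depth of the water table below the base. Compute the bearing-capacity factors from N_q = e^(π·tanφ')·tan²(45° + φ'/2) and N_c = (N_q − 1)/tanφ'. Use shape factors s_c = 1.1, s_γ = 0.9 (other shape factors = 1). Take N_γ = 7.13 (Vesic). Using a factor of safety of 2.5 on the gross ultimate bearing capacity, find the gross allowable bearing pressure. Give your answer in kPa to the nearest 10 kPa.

N_q = e^(π·tan22°)·tan²(56°) = 7.82; N_c = (N_q − 1)/tanφ' = 16.88.
Effective surcharge at the founding depth q = γ·D_f = 20.2 × 0.8 = 16.16 kPa.
With d_w = 1.63 m < B, γ̄ = 11.29 + (1.63/2.6) × (20.2 − 11.29) = 16.876 kN/m³.
q_ult = c·N_c·s_c + q·N_q + 0.5·γ·B·N_γ·s_γ
     = 14 × 16.883 × 1.1 + 16.16 × 7.8211 + 0.5 × 16.876 × 2.6 × 7.13 × 0.9
     = 260 + 126.39 + 140.78 = 527.17 kPa.
q_all = 527.17 / 2.5 = 210.87 kPa.

q_all ≈ 210 kPa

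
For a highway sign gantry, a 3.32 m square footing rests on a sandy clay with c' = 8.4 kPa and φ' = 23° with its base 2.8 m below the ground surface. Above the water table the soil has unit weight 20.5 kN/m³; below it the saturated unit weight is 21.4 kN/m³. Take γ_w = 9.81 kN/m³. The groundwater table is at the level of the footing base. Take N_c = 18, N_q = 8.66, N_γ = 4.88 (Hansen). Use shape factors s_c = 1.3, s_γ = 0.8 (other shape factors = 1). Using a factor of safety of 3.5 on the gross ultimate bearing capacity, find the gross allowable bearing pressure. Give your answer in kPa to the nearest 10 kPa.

Effective surcharge at the founding depth q = γ·D_f = 20.5 × 2.8 = 57.4 kPa.
The water table coincides with the base, so in the self-weight term γ → γ' = 11.59 kN/m³.
q_ult = c·N_c·s_c + q·N_q + 0.5·γ·B·N_γ·s_γ
     = 8.4 × 18 × 1.3 + 57.4 × 8.66 + 0.5 × 11.59 × 3.32 × 4.88 × 0.8
     = 196.56 + 497.08 + 75.111 = 768.75 kPa.
q_all = 768.75 / 3.5 = 219.64 kPa.

q_all ≈ 220 kPa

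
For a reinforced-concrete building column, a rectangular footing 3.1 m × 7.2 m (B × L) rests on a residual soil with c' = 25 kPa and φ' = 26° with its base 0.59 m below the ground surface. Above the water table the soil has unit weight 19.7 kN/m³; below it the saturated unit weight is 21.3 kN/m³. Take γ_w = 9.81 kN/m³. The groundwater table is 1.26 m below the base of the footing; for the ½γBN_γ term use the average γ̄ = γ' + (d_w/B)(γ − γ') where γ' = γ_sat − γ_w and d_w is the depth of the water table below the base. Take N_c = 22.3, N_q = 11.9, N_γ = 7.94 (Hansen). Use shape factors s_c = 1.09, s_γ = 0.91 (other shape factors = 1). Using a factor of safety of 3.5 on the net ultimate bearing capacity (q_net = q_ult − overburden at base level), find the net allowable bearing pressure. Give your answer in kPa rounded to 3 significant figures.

q_all(net) ≈ 257 kPa

Overburden at base level: q = 19.7 × 0.59 = 11.623 kPa.
The water table is 1.26 m below the base (< B = 3.1 m), so the ½γBN_γ term uses γ̄ = γ' + (d_w/B)(γ − γ') = 11.49 + (1.26/3.1)(19.7 − 11.49) = 14.827 kN/m³.
Cohesion term c·N_c·s_c = 25 × 22.3 × 1.09 = 607.68 kPa; surcharge term q·N_q = 11.623 × 11.9 = 138.31 kPa; self-weight term 0.5·γ·B·N_γ·s_γ = 0.5 × 14.827 × 3.1 × 7.94 × 0.91 = 166.05 kPa.
q_ult = 607.68 + 138.31 + 166.05 = 912.04 kPa.
q_net = 912.04 − 11.623 = 900.42 kPa.
q_all(net) = 900.42 / 3.5 = 257.26 kPa.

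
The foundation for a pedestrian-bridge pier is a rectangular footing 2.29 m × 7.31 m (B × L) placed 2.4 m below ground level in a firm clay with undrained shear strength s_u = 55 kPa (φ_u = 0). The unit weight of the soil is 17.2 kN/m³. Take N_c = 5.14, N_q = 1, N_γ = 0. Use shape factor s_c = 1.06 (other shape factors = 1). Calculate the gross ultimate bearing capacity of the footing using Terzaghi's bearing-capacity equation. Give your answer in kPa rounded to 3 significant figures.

q_ult ≈ 341 kPa

Effective surcharge at the founding depth q = γ·D_f = 17.2 × 2.4 = 41.28 kPa.
q_ult = c·N_c·s_c + q·N_q
     = 55 × 5.14 × 1.06 + 41.28 × 1
     = 299.66 + 41.28 = 340.94 kPa.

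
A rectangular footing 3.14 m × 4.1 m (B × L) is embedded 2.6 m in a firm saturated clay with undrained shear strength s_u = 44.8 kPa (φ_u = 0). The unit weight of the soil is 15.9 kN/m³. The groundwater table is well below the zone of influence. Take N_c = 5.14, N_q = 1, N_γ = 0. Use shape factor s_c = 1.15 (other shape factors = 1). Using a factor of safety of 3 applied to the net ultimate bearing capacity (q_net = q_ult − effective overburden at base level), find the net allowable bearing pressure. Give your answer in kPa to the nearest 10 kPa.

q_all(net) ≈ 90 kPa

Overburden at base level: q = 15.9 × 2.6 = 41.34 kPa.
Cohesion term c·N_c·s_c = 44.8 × 5.14 × 1.15 = 264.81 kPa; surcharge term q·N_q = 41.34 × 1 = 41.34 kPa.
q_ult = 264.81 + 41.34 = 306.15 kPa.
Net ultimate: q_net = 306.15 − 41.34 = 264.81 kPa.
q_all(net) = 264.81 / 3 = 88.271 kPa.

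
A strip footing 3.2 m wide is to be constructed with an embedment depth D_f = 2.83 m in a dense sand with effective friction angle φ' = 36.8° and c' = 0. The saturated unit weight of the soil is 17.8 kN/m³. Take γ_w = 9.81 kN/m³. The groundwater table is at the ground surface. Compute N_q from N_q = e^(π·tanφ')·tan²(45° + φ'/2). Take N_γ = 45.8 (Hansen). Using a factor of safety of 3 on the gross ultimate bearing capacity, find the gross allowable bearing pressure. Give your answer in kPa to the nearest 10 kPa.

N_q = e^(π·tan36.8°)·tan²(63.4°) = 41.82.
Water table at ground surface, so effective unit weight γ' = 17.8 − 9.81 = 7.99 kN/m³ is used throughout; overburden q = 7.99 × 2.83 = 22.612 kPa; the same γ' applies in the ½γBN_γ term.
Surcharge term q·N_q = 22.612 × 41.823 = 945.7 kPa; self-weight term 0.5·γ·B·N_γ = 0.5 × 7.99 × 3.2 × 45.8 = 585.51 kPa.
q_ult = 945.7 + 585.51 = 1531.2 kPa.
q_all = 1531.2 / 3 = 510.4 kPa.

q_all ≈ 510 kPa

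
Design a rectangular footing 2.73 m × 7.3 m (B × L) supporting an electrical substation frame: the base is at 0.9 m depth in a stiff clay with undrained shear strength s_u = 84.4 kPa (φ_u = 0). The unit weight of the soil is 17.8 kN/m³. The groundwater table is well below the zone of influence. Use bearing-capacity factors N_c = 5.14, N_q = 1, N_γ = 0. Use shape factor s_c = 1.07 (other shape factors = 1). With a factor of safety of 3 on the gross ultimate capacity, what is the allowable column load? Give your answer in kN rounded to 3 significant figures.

P_all ≈ 3190 kN

Overburden at base level: q = 17.8 × 0.9 = 16.02 kPa.
Cohesion term c·N_c·s_c = 84.4 × 5.14 × 1.07 = 464.18 kPa; surcharge term q·N_q = 16.02 × 1 = 16.02 kPa.
q_ult = 464.18 + 16.02 = 480.2 kPa.
Gross allowable pressure q_all = 480.2 / 3 = 160.07 kPa.
Footing area = 19.929 m², so allowable column load = 160.07 × 19.929 = 3190 kN.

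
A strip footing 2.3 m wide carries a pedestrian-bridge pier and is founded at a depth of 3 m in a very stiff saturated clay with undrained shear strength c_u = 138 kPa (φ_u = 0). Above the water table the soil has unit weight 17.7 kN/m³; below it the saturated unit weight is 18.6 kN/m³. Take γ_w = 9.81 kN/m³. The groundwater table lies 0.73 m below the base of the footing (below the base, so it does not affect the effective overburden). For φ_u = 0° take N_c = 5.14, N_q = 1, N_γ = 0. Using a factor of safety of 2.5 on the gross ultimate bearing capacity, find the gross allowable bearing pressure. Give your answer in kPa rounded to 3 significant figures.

q_all ≈ 305 kPa

Overburden at base level: q = 17.7 × 3 = 53.1 kPa.
Cohesion term c·N_c = 138 × 5.14 = 709.32 kPa; surcharge term q·N_q = 53.1 × 1 = 53.1 kPa.
q_ult = 709.32 + 53.1 = 762.42 kPa.
q_all = 762.42 / 2.5 = 304.97 kPa.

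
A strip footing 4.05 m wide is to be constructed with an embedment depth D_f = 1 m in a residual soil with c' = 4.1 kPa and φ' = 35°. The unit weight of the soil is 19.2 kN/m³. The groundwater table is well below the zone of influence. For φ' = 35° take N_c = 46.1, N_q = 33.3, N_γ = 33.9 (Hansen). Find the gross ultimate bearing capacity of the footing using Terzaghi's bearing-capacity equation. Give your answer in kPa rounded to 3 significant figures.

Effective surcharge at the founding depth q = γ·D_f = 19.2 × 1 = 19.2 kPa.
q_ult = c·N_c + q·N_q + 0.5·γ·B·N_γ
     = 4.1 × 46.1 + 19.2 × 33.3 + 0.5 × 19.2 × 4.05 × 33.9
     = 189.01 + 639.36 + 1318 = 2146.4 kPa.

q_ult ≈ 2150 kPa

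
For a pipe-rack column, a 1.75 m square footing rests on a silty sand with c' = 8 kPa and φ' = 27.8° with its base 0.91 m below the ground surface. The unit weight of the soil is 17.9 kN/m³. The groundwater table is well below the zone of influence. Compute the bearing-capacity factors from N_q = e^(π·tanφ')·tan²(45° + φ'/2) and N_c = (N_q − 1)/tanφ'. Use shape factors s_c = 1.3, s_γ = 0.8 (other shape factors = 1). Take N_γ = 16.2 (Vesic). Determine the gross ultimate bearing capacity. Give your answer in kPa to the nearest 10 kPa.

tan27.8° = 0.5272, so N_q = e^(π×0.5272)·tan²(58.9°) = 5.24 × 2.748 = 14.4.
N_c = (14.4 − 1)/tan27.8° = 25.42.
Effective surcharge at the founding depth q = γ·D_f = 17.9 × 0.91 = 16.289 kPa.
q_ult = c·N_c·s_c + q·N_q + 0.5·γ·B·N_γ·s_γ
     = 8 × 25.416 × 1.3 + 16.289 × 14.4 + 0.5 × 17.9 × 1.75 × 16.2 × 0.8
     = 264.33 + 234.57 + 202.99 = 701.88 kPa.

q_ult ≈ 700 kPa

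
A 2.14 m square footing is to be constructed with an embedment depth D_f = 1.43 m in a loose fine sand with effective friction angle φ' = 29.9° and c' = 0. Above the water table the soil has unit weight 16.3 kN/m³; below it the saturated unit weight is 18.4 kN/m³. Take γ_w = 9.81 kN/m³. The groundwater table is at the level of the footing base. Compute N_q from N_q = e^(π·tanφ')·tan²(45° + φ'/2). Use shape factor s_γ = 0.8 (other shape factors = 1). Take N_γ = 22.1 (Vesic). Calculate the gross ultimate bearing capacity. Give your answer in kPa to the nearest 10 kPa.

tan29.9° = 0.575, so N_q = e^(π×0.575)·tan²(59.95°) = 6.089 × 2.988 = 18.19.
Effective surcharge at the founding depth q = γ·D_f = 16.3 × 1.43 = 23.309 kPa.
The water table coincides with the base, so in the self-weight term γ → γ' = 8.59 kN/m³.
q_ult = q·N_q + 0.5·γ·B·N_γ·s_γ
     = 23.309 × 18.194 + 0.5 × 8.59 × 2.14 × 22.1 × 0.8
     = 424.08 + 162.5 = 586.58 kPa.

q_ult ≈ 590 kPa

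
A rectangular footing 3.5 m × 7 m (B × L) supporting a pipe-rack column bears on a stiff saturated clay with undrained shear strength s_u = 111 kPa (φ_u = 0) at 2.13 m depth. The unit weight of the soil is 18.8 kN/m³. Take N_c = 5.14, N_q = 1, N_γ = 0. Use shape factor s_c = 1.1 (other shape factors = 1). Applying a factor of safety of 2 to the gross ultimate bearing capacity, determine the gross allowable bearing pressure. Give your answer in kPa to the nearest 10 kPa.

Effective surcharge at the founding depth q = γ·D_f = 18.8 × 2.13 = 40.044 kPa.
q_ult = c·N_c·s_c + q·N_q
     = 111 × 5.14 × 1.1 + 40.044 × 1
     = 627.59 + 40.044 = 667.64 kPa.
q_all = q_ult / FS = 667.64 / 2 = 333.82 kPa.

q_all ≈ 330 kPa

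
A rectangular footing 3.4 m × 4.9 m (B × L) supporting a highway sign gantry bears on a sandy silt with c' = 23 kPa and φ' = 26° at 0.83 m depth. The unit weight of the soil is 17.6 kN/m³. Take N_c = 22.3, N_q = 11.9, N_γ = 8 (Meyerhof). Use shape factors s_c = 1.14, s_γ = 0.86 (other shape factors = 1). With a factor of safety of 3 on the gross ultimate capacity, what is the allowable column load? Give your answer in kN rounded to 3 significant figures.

P_all ≈ 5360 kN

Overburden at base level: q = 17.6 × 0.83 = 14.608 kPa.
Cohesion term c·N_c·s_c = 23 × 22.3 × 1.14 = 584.71 kPa; surcharge term q·N_q = 14.608 × 11.9 = 173.84 kPa; self-weight term 0.5·γ·B·N_γ·s_γ = 0.5 × 17.6 × 3.4 × 8 × 0.86 = 205.85 kPa.
q_ult = 584.71 + 173.84 + 205.85 = 964.39 kPa.
Gross allowable pressure q_all = 964.39 / 3 = 321.46 kPa.
Footing area = 16.66 m², so allowable column load = 321.46 × 16.66 = 5355.6 kN.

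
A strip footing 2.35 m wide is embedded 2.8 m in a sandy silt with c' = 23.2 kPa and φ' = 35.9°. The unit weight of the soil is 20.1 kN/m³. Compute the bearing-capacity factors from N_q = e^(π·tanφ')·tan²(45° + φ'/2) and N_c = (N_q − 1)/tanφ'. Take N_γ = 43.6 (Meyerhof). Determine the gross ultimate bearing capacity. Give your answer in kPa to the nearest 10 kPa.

tan35.9° = 0.7239, so N_q = e^(π×0.7239)·tan²(62.95°) = 9.719 × 3.835 = 37.28.
N_c = (37.28 − 1)/tan35.9° = 50.11.
Effective surcharge at the founding depth q = γ·D_f = 20.1 × 2.8 = 56.28 kPa.
q_ult = c·N_c + q·N_q + 0.5·γ·B·N_γ
     = 23.2 × 50.115 + 56.28 × 37.277 + 0.5 × 20.1 × 2.35 × 43.6
     = 1162.7 + 2097.9 + 1029.7 = 4290.3 kPa.

q_ult ≈ 4290 kPa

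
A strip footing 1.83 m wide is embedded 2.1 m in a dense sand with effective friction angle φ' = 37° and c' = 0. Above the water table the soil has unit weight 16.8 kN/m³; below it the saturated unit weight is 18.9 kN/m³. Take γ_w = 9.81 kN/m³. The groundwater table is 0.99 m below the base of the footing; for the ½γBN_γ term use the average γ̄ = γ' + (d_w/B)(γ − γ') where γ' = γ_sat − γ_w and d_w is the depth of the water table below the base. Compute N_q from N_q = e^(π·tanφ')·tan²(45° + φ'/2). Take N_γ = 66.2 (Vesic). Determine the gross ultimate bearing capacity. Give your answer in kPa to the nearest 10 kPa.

tan37° = 0.7536, so N_q = e^(π×0.7536)·tan²(63.5°) = 10.669 × 4.023 = 42.92.
q = γ·D_f = 16.8 × 2.1 = 35.28 kPa.
γ' = 9.09 kN/m³; averaging over the depth B below the base, γ̄ = γ' + (d_w/B)(γ − γ') = 13.261 kN/m³.
q·N_q = 35.28 × 42.92 = 1514.2 kPa
0.5·γ·B·N_γ = 0.5 × 13.261 × 1.83 × 66.2 = 803.26 kPa
q_ult = 1514.2 + 803.26 = 2317.5 kPa.

q_ult ≈ 2320 kPa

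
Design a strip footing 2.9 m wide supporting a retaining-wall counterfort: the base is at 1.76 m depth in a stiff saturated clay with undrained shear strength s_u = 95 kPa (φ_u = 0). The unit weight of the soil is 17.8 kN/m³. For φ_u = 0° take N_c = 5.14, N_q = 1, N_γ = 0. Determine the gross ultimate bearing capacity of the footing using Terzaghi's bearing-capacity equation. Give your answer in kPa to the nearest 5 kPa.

q_ult ≈ 520 kPa

q = γ·D_f = 17.8 × 1.76 = 31.328 kPa.
c·N_c = 95 × 5.14 = 488.3 kPa
q·N_q = 31.328 × 1 = 31.328 kPa
q_ult = 488.3 + 31.328 = 519.63 kPa.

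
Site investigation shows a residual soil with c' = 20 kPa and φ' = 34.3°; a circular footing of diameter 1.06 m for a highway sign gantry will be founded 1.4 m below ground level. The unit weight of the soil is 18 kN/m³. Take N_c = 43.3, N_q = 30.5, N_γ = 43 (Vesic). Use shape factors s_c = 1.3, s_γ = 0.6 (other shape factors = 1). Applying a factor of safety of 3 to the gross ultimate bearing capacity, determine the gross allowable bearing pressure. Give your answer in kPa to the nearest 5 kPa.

q_all ≈ 715 kPa

Effective surcharge at the founding depth q = γ·D_f = 18 × 1.4 = 25.2 kPa.
q_ult = c·N_c·s_c + q·N_q + 0.5·γ·B·N_γ·s_γ
     = 20 × 43.3 × 1.3 + 25.2 × 30.5 + 0.5 × 18 × 1.06 × 43 × 0.6
     = 1125.8 + 768.6 + 246.13 = 2140.5 kPa.
q_all = q_ult / FS = 2140.5 / 3 = 713.51 kPa.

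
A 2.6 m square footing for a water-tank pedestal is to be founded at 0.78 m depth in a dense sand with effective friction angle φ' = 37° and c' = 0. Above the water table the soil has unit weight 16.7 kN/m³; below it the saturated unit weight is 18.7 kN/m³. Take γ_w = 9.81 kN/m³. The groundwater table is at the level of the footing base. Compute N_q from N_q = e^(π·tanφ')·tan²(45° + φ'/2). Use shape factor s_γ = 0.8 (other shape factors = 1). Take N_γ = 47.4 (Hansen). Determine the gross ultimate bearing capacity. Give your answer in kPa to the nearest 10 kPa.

tan37° = 0.7536, so N_q = e^(π×0.7536)·tan²(63.5°) = 10.669 × 4.023 = 42.92.
Overburden at base level: q = 16.7 × 0.78 = 13.026 kPa.
Below the base the soil is submerged, so the ½γBN_γ term uses γ' = 18.7 − 9.81 = 8.89 kN/m³.
Surcharge term q·N_q = 13.026 × 42.92 = 559.07 kPa; self-weight term 0.5·γ·B·N_γ·s_γ = 0.5 × 8.89 × 2.6 × 47.4 × 0.8 = 438.24 kPa.
q_ult = 559.07 + 438.24 = 997.32 kPa.

q_ult ≈ 1000 kPa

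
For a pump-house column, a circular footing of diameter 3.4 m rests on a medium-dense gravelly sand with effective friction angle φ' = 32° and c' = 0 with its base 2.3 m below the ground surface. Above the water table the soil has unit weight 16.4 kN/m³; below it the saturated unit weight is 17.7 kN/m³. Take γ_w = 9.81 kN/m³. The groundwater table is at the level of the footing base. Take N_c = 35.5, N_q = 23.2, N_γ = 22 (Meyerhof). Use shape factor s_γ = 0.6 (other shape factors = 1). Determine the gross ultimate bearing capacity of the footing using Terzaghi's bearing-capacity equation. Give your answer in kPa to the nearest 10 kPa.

q_ult ≈ 1050 kPa

Overburden at base level: q = 16.4 × 2.3 = 37.72 kPa.
Below the base the soil is submerged, so the ½γBN_γ term uses γ' = 17.7 − 9.81 = 7.89 kN/m³.
Surcharge term q·N_q = 37.72 × 23.2 = 875.1 kPa; self-weight term 0.5·γ·B·N_γ·s_γ = 0.5 × 7.89 × 3.4 × 22 × 0.6 = 177.05 kPa.
q_ult = 875.1 + 177.05 = 1052.2 kPa.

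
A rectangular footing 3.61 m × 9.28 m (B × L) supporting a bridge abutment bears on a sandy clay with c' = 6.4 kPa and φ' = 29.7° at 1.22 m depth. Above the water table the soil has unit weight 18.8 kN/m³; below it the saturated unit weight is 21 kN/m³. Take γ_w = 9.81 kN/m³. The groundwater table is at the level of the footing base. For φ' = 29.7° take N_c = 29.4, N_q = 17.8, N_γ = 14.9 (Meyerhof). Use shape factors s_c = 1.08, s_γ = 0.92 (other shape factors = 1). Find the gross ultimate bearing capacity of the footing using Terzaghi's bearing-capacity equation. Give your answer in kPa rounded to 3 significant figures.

Effective surcharge at the founding depth q = γ·D_f = 18.8 × 1.22 = 22.936 kPa.
The water table coincides with the base, so in the self-weight term γ → γ' = 11.19 kN/m³.
q_ult = c·N_c·s_c + q·N_q + 0.5·γ·B·N_γ·s_γ
     = 6.4 × 29.4 × 1.08 + 22.936 × 17.8 + 0.5 × 11.19 × 3.61 × 14.9 × 0.92
     = 203.21 + 408.26 + 276.87 = 888.35 kPa.

q_ult ≈ 888 kPa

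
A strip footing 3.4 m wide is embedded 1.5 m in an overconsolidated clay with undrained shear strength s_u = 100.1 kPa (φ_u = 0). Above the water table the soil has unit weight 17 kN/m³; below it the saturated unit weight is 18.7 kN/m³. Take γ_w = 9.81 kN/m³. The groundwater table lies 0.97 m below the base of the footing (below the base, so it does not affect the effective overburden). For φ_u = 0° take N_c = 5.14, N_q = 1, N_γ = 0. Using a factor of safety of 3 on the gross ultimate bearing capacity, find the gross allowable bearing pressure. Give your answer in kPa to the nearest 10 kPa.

q_all ≈ 180 kPa

Effective surcharge at the founding depth q = γ·D_f = 17 × 1.5 = 25.5 kPa.
q_ult = c·N_c + q·N_q
     = 100.1 × 5.14 + 25.5 × 1
     = 514.51 + 25.5 = 540.01 kPa.
q_all = 540.01 / 3 = 180 kPa.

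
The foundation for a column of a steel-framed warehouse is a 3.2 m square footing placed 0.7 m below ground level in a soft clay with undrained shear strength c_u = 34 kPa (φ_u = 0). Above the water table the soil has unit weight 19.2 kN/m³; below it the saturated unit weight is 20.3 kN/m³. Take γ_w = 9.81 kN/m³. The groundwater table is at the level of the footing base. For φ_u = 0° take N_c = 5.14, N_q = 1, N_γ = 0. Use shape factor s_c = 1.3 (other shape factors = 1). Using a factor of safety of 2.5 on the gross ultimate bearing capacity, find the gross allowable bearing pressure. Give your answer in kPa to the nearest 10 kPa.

Effective surcharge at the founding depth q = γ·D_f = 19.2 × 0.7 = 13.44 kPa.
q_ult = c·N_c·s_c + q·N_q
     = 34 × 5.14 × 1.3 + 13.44 × 1
     = 227.19 + 13.44 = 240.63 kPa.
q_all = 240.63 / 2.5 = 96.251 kPa.

q_all ≈ 100 kPa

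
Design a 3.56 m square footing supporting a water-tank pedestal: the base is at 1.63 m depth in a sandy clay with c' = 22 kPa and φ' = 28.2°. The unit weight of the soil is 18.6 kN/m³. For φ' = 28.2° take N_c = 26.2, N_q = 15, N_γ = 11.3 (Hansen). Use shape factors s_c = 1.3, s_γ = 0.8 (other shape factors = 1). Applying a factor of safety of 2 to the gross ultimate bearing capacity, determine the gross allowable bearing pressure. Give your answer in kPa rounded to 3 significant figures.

q_all ≈ 752 kPa

Effective surcharge at the founding depth q = γ·D_f = 18.6 × 1.63 = 30.318 kPa.
q_ult = c·N_c·s_c + q·N_q + 0.5·γ·B·N_γ·s_γ
     = 22 × 26.2 × 1.3 + 30.318 × 15 + 0.5 × 18.6 × 3.56 × 11.3 × 0.8
     = 749.32 + 454.77 + 299.3 = 1503.4 kPa.
q_all = q_ult / FS = 1503.4 / 2 = 751.69 kPa.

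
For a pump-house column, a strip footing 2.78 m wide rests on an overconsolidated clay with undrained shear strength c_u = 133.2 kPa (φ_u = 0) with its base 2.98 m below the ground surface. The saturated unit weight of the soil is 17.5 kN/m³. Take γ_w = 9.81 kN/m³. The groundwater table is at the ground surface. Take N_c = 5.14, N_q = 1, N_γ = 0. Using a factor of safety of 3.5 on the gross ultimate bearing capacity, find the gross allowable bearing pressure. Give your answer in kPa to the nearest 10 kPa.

q_all ≈ 200 kPa

With the water table at the surface the whole profile is submerged: γ' = 17.5 − 9.81 = 7.69 kN/m³, so q = γ'·D_f = 22.916 kPa.
q_ult = c·N_c + q·N_q
     = 133.2 × 5.14 + 22.916 × 1
     = 684.65 + 22.916 = 707.56 kPa.
q_all = 707.56 / 3.5 = 202.16 kPa.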